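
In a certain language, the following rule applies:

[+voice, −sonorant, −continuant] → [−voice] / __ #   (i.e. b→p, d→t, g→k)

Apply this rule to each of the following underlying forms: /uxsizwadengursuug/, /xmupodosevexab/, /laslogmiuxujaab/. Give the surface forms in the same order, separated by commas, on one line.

/uxsizwadengursuug/: /g/ is a voiced stop in word-final position, so it devoices to [k]. → [uxsizwadengursuuk].
/xmupodosevexab/: /b/ is a voiced stop in word-final position, so it devoices to [p]. → [xmupodosevexap].
/laslogmiuxujaab/: /b/ is a voiced stop in word-final position, so it devoices to [p]. → [laslogmiuxujaap].

uxsizwadengursuuk, xmupodosevexap, laslogmiuxujaap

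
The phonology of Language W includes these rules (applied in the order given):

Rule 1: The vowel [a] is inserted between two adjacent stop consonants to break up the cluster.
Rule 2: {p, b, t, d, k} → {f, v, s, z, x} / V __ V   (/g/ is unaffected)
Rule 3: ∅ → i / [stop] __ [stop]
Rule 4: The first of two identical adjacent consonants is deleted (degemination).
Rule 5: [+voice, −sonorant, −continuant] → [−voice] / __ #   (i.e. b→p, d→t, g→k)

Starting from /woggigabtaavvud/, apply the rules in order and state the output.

wogagigavasaavut

Rule 1 (stop-cluster a-epenthesis): /g/ and /g/ form a stop–stop cluster, so [a] is inserted between them. /b/ and /t/ form a stop–stop cluster, so [a] is inserted between them. /woggigabtaavvud/ → wogagigabataavvud.
Rule 2 (intervocalic spirantization): /b/ is a stop between vowels /a/ and /a/, so it spirantizes to the fricative [v]. /t/ is a stop between vowels /a/ and /a/, so it spirantizes to the fricative [s]. /wogagigabataavvud/ → wogagigavasaavvud.
Rule 3 (stop-cluster i-epenthesis): no segment meets the environment; /wogagigavasaavvud/ is unchanged.
Rule 4 (degemination): /vv/ is a geminate; the first /v/ deletes. /wogagigavasaavvud/ → wogagigavasaavud.
Rule 5 (final devoicing): /d/ is a voiced stop in word-final position, so it devoices to [t]. /wogagigavasaavud/ → wogagigavasaavut.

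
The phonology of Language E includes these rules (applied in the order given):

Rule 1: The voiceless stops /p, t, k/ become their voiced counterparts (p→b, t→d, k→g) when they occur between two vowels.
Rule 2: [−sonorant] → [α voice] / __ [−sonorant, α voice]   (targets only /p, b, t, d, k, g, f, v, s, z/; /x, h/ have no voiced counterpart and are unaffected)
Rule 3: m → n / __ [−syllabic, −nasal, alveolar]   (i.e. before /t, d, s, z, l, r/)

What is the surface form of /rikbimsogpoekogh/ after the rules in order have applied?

Rule 1 (intervocalic voicing): /k/ is a voiceless stop between vowels /e/ and /o/, so it voices to [g]. /rikbimsogpoekogh/ → rikbimsogpoegogh.
Rule 2 (regressive voicing assimilation): /k/ precedes the voiced obstruent /b/, so it voices to [g] by assimilation. /g/ precedes the voiceless obstruent /p/, so it devoices to [k] by assimilation. /g/ precedes the voiceless obstruent /h/, so it devoices to [k] by assimilation. /rikbimsogpoegogh/ → rigbimsokpoegokh.
Rule 3 (nasal place assimilation): /m/ precedes the alveolar consonant /s/, so it assimilates in place to [n]. /rigbimsokpoegokh/ → rigbinsokpoegokh.

rigbinsokpoegokh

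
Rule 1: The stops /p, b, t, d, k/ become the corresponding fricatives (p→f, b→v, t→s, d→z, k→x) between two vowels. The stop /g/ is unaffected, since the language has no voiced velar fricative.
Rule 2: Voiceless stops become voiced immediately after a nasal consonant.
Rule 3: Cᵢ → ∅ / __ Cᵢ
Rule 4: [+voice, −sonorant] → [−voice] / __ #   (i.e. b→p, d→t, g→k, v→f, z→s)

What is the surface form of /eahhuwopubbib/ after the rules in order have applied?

eahuwofubip

Rule 1 (intervocalic spirantization): /p/ is a stop between vowels /o/ and /u/, so it spirantizes to the fricative [f]. /eahhuwopubbib/ → eahhuwofubbib.
Rule 2 (post-nasal voicing): no segment meets the environment; /eahhuwofubbib/ is unchanged.
Rule 3 (degemination): /hh/ is a geminate; the first /h/ deletes. /bb/ is a geminate; the first /b/ deletes. /eahhuwofubbib/ → eahuwofubib.
Rule 4 (final devoicing): /b/ is a voiced obstruent in word-final position, so it devoices to [p]. /eahuwofubib/ → eahuwofubip.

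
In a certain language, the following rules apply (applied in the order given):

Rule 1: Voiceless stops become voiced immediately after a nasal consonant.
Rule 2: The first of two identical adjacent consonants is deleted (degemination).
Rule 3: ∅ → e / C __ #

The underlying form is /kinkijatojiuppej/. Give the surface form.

kingijatojiupeje

Rule 1 (post-nasal voicing): /k/ is a voiceless stop immediately after the nasal /n/, so it voices to [g]. /kinkijatojiuppej/ → kingijatojiuppej.
Rule 2 (degemination): /pp/ is a geminate; the first /p/ deletes. /kingijatojiuppej/ → kingijatojiupej.
Rule 3 (final e-epenthesis): the form ends in the consonant /j/, so [e] is inserted word-finally. /kingijatojiupej/ → kingijatojiupeje.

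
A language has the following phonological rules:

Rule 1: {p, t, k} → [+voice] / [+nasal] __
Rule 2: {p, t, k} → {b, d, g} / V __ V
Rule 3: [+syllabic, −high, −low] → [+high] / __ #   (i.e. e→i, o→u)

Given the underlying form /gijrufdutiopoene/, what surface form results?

Rule 1 (post-nasal voicing): no segment meets the environment; /gijrufdutiopoene/ is unchanged.
Rule 2 (intervocalic voicing): /t/ is a voiceless stop between vowels /u/ and /i/, so it voices to [d]. /p/ is a voiceless stop between vowels /o/ and /o/, so it voices to [b]. /gijrufdutiopoene/ → gijrufdudioboene.
Rule 3 (final vowel raising): /e/ is a mid vowel in word-final position, so it raises to [i]. /gijrufdudioboene/ → gijrufdudioboeni.

gijrufdudioboeni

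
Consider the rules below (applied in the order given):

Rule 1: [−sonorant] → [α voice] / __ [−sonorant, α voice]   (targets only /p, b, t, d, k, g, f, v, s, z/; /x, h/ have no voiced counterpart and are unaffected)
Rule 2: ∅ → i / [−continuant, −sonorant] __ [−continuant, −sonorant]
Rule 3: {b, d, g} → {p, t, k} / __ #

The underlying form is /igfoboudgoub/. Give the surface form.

Rule 1 (regressive voicing assimilation): /g/ precedes the voiceless obstruent /f/, so it devoices to [k] by assimilation. /igfoboudgoub/ → ikfoboudgoub.
Rule 2 (stop-cluster i-epenthesis): /d/ and /g/ form a stop–stop cluster, so [i] is inserted between them. /ikfoboudgoub/ → ikfoboudigoub.
Rule 3 (final devoicing): /b/ is a voiced stop in word-final position, so it devoices to [p]. /ikfoboudigoub/ → ikfoboudigoup.

ikfoboudigoup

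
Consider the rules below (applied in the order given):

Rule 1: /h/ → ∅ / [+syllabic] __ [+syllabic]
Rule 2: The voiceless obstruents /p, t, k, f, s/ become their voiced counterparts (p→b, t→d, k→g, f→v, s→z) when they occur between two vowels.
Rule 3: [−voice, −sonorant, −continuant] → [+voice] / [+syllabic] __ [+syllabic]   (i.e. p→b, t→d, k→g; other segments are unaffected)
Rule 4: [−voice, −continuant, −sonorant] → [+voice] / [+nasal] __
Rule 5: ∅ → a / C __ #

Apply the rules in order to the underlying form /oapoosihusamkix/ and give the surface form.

Rule 1 (intervocalic h-deletion): /h/ occurs between vowels /i/ and /u/, so it deletes. /oapoosihusamkix/ → oapoosiusamkix.
Rule 2 (intervocalic voicing): /p/ is a voiceless obstruent between vowels /a/ and /o/, so it voices to [b]. /s/ is a voiceless obstruent between vowels /o/ and /i/, so it voices to [z]. /s/ is a voiceless obstruent between vowels /u/ and /a/, so it voices to [z]. /oapoosiusamkix/ → oabooziuzamkix.
Rule 3 (intervocalic voicing): no segment meets the environment; /oabooziuzamkix/ is unchanged.
Rule 4 (post-nasal voicing): /k/ is a voiceless stop immediately after the nasal /m/, so it voices to [g]. /oabooziuzamkix/ → oabooziuzamgix.
Rule 5 (final a-epenthesis): the form ends in the consonant /x/, so [a] is inserted word-finally. /oabooziuzamgix/ → oabooziuzamgixa.

oabooziuzamgixa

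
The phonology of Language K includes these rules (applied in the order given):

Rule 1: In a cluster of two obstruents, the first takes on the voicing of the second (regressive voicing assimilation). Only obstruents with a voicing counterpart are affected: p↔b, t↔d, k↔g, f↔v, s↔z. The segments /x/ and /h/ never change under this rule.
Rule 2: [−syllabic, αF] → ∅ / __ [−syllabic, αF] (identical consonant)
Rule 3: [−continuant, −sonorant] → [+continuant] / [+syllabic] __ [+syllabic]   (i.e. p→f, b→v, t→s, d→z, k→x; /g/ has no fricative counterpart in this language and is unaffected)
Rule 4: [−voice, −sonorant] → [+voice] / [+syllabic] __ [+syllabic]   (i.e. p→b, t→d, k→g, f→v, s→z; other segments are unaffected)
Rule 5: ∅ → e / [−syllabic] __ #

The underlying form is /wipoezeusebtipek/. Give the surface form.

wivoezeuzeptiveke

Rule 1 (regressive voicing assimilation): /b/ precedes the voiceless obstruent /t/, so it devoices to [p] by assimilation. /wipoezeusebtipek/ → wipoezeuseptipek.
Rule 2 (degemination): no segment meets the environment; /wipoezeuseptipek/ is unchanged.
Rule 3 (intervocalic spirantization): /p/ is a stop between vowels /i/ and /o/, so it spirantizes to the fricative [f]. /p/ is a stop between vowels /i/ and /e/, so it spirantizes to the fricative [f]. /wipoezeuseptipek/ → wifoezeuseptifek.
Rule 4 (intervocalic voicing): /f/ is a voiceless obstruent between vowels /i/ and /o/, so it voices to [v]. /s/ is a voiceless obstruent between vowels /u/ and /e/, so it voices to [z]. /f/ is a voiceless obstruent between vowels /i/ and /e/, so it voices to [v]. /wifoezeuseptifek/ → wivoezeuzeptivek.
Rule 5 (final e-epenthesis): the form ends in the consonant /k/, so [e] is inserted word-finally. /wivoezeuzeptivek/ → wivoezeuzeptiveke.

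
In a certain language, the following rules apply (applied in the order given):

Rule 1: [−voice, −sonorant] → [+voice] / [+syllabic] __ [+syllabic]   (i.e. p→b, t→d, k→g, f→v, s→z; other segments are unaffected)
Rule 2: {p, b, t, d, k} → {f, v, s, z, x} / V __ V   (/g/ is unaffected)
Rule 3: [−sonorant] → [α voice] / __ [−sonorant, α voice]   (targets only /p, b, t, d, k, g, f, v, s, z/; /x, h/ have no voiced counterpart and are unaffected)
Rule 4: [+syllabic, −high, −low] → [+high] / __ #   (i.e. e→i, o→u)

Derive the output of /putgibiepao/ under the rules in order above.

pudgivievau

Rule 1 (intervocalic voicing): /p/ is a voiceless obstruent between vowels /e/ and /a/, so it voices to [b]. /putgibiepao/ → putgibiebao.
Rule 2 (intervocalic spirantization): /b/ is a stop between vowels /i/ and /i/, so it spirantizes to the fricative [v]. /b/ is a stop between vowels /e/ and /a/, so it spirantizes to the fricative [v]. /putgibiebao/ → putgivievao.
Rule 3 (regressive voicing assimilation): /t/ precedes the voiced obstruent /g/, so it voices to [d] by assimilation. /putgivievao/ → pudgivievao.
Rule 4 (final vowel raising): /o/ is a mid vowel in word-final position, so it raises to [u]. /pudgivievao/ → pudgivievau.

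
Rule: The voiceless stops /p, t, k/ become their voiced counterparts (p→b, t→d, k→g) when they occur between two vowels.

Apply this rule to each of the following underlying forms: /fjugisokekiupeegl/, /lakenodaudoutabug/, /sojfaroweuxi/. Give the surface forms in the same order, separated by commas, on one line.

fjugisogegiubeegl, lagenodaudoudabug, sojfaroweuxi

/fjugisokekiupeegl/: /k/ is a voiceless stop between vowels /o/ and /e/, so it voices to [g]. /k/ is a voiceless stop between vowels /e/ and /i/, so it voices to [g]. /p/ is a voiceless stop between vowels /u/ and /e/, so it voices to [b]. → [fjugisogegiubeegl].
/lakenodaudoutabug/: /k/ is a voiceless stop between vowels /a/ and /e/, so it voices to [g]. /t/ is a voiceless stop between vowels /u/ and /a/, so it voices to [d]. → [lagenodaudoudabug].
/sojfaroweuxi/: the rule's environment is not met; surfaces unchanged as [sojfaroweuxi].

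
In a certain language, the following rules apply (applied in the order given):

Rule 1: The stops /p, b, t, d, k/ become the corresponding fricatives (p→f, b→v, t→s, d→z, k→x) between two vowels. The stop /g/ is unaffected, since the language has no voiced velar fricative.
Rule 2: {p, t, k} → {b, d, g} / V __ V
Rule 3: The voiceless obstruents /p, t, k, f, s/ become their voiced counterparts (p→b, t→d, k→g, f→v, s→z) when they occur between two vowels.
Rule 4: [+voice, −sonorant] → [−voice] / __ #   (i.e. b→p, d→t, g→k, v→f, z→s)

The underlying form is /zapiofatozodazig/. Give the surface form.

Rule 1 (intervocalic spirantization): /p/ is a stop between vowels /a/ and /i/, so it spirantizes to the fricative [f]. /t/ is a stop between vowels /a/ and /o/, so it spirantizes to the fricative [s]. /d/ is a stop between vowels /o/ and /a/, so it spirantizes to the fricative [z]. /zapiofatozodazig/ → zafiofasozozazig.
Rule 2 (intervocalic voicing): no segment meets the environment; /zafiofasozozazig/ is unchanged.
Rule 3 (intervocalic voicing): /f/ is a voiceless obstruent between vowels /a/ and /i/, so it voices to [v]. /f/ is a voiceless obstruent between vowels /o/ and /a/, so it voices to [v]. /s/ is a voiceless obstruent between vowels /a/ and /o/, so it voices to [z]. /zafiofasozozazig/ → zaviovazozozazig.
Rule 4 (final devoicing): /g/ is a voiced obstruent in word-final position, so it devoices to [k]. /zaviovazozozazig/ → zaviovazozozazik.

zaviovazozozazik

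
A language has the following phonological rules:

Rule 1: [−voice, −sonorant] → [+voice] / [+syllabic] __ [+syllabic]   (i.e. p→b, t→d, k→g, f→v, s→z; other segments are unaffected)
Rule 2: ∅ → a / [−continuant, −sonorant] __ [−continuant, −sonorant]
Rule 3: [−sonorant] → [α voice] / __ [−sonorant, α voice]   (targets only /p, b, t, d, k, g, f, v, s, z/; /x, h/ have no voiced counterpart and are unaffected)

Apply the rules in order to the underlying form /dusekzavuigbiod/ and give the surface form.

duzegzavuigabiod

Rule 1 (intervocalic voicing): /s/ is a voiceless obstruent between vowels /u/ and /e/, so it voices to [z]. /dusekzavuigbiod/ → duzekzavuigbiod.
Rule 2 (stop-cluster a-epenthesis): /g/ and /b/ form a stop–stop cluster, so [a] is inserted between them. /duzekzavuigbiod/ → duzekzavuigabiod.
Rule 3 (regressive voicing assimilation): /k/ precedes the voiced obstruent /z/, so it voices to [g] by assimilation. /duzekzavuigabiod/ → duzegzavuigabiod.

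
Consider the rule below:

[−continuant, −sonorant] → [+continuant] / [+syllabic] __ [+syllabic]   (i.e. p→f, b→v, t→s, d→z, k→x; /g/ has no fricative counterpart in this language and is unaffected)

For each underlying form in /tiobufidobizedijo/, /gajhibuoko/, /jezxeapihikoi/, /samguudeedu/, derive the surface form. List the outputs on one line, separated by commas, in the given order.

tiovufizovizezijo, gajhivuoxo, jezxeafihixoi, samguuzeezu

/tiobufidobizedijo/: /b/ is a stop between vowels /o/ and /u/, so it spirantizes to the fricative [v]. /d/ is a stop between vowels /i/ and /o/, so it spirantizes to the fricative [z]. /b/ is a stop between vowels /o/ and /i/, so it spirantizes to the fricative [v]. /d/ is a stop between vowels /e/ and /i/, so it spirantizes to the fricative [z]. → [tiovufizovizezijo].
/gajhibuoko/: /b/ is a stop between vowels /i/ and /u/, so it spirantizes to the fricative [v]. /k/ is a stop between vowels /o/ and /o/, so it spirantizes to the fricative [x]. → [gajhivuoxo].
/jezxeapihikoi/: /p/ is a stop between vowels /a/ and /i/, so it spirantizes to the fricative [f]. /k/ is a stop between vowels /i/ and /o/, so it spirantizes to the fricative [x]. → [jezxeafihixoi].
/samguudeedu/: /d/ is a stop between vowels /u/ and /e/, so it spirantizes to the fricative [z]. /d/ is a stop between vowels /e/ and /u/, so it spirantizes to the fricative [z]. → [samguuzeezu].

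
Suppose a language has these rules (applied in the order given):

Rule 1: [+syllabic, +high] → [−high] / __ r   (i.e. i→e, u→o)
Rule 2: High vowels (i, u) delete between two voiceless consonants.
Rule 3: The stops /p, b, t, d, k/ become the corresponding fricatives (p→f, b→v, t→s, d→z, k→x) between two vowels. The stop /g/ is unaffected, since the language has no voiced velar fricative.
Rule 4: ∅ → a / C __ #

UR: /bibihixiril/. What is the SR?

bivihxerila

Rule 1 (pre-rhotic lowering): /i/ is a high vowel immediately before /r/, so it lowers to [e]. /bibihixiril/ → bibihixeril.
Rule 2 (high vowel syncope): /i/ is a high vowel flanked by voiceless consonants /h/ and /x/, so it deletes. /bibihixeril/ → bibihxeril.
Rule 3 (intervocalic spirantization): /b/ is a stop between vowels /i/ and /i/, so it spirantizes to the fricative [v]. /bibihxeril/ → bivihxeril.
Rule 4 (final a-epenthesis): the form ends in the consonant /l/, so [a] is inserted word-finally. /bivihxeril/ → bivihxerila.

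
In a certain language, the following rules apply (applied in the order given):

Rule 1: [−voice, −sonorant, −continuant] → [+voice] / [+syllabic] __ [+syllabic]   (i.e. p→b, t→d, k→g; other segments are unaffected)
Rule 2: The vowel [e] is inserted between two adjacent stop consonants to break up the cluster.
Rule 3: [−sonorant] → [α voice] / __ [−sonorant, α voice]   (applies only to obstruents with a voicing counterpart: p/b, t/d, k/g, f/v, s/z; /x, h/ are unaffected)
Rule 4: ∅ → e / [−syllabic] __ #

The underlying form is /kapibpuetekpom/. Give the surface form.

Rule 1 (intervocalic voicing): /p/ is a voiceless stop between vowels /a/ and /i/, so it voices to [b]. /t/ is a voiceless stop between vowels /e/ and /e/, so it voices to [d]. /kapibpuetekpom/ → kabibpuedekpom.
Rule 2 (stop-cluster e-epenthesis): /b/ and /p/ form a stop–stop cluster, so [e] is inserted between them. /k/ and /p/ form a stop–stop cluster, so [e] is inserted between them. /kabibpuedekpom/ → kabibepuedekepom.
Rule 3 (regressive voicing assimilation): no segment meets the environment; /kabibepuedekepom/ is unchanged.
Rule 4 (final e-epenthesis): the form ends in the consonant /m/, so [e] is inserted word-finally. /kabibepuedekepom/ → kabibepuedekepome.

kabibepuedekepome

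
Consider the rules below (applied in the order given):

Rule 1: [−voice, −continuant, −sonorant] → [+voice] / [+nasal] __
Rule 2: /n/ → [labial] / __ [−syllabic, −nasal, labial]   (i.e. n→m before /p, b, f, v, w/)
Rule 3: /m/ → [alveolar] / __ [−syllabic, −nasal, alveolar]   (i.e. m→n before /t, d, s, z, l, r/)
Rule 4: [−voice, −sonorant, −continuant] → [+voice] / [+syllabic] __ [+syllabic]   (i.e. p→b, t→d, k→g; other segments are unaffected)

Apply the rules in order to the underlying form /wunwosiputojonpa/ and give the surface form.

Rule 1 (post-nasal voicing): /p/ is a voiceless stop immediately after the nasal /n/, so it voices to [b]. /wunwosiputojonpa/ → wunwosiputojonba.
Rule 2 (nasal place assimilation): /n/ precedes the labial consonant /w/, so it assimilates in place to [m]. /n/ precedes the labial consonant /b/, so it assimilates in place to [m]. /wunwosiputojonba/ → wumwosiputojomba.
Rule 3 (nasal place assimilation): no segment meets the environment; /wumwosiputojomba/ is unchanged.
Rule 4 (intervocalic voicing): /p/ is a voiceless stop between vowels /i/ and /u/, so it voices to [b]. /t/ is a voiceless stop between vowels /u/ and /o/, so it voices to [d]. /wumwosiputojomba/ → wumwosibudojomba.

wumwosibudojomba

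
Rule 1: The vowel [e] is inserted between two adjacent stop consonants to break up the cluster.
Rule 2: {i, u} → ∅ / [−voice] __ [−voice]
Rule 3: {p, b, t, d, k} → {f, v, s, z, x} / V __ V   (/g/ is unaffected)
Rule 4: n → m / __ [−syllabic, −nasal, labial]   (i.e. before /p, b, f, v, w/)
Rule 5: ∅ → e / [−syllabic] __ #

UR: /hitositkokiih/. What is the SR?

Rule 1 (stop-cluster e-epenthesis): /t/ and /k/ form a stop–stop cluster, so [e] is inserted between them. /hitositkokiih/ → hitositekokiih.
Rule 2 (high vowel syncope): /i/ is a high vowel flanked by voiceless consonants /h/ and /t/, so it deletes. /i/ is a high vowel flanked by voiceless consonants /s/ and /t/, so it deletes. /hitositekokiih/ → htostekokiih.
Rule 3 (intervocalic spirantization): /k/ is a stop between vowels /e/ and /o/, so it spirantizes to the fricative [x]. /k/ is a stop between vowels /o/ and /i/, so it spirantizes to the fricative [x]. /htostekokiih/ → htostexoxiih.
Rule 4 (nasal place assimilation): no segment meets the environment; /htostexoxiih/ is unchanged.
Rule 5 (final e-epenthesis): the form ends in the consonant /h/, so [e] is inserted word-finally. /htostexoxiih/ → htostexoxiihe.

htostexoxiihe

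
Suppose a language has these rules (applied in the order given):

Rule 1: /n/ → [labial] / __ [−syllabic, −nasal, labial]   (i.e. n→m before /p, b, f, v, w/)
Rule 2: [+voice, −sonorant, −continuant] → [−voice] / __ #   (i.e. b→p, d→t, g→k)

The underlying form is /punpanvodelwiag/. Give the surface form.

Rule 1 (nasal place assimilation): /n/ precedes the labial consonant /p/, so it assimilates in place to [m]. /n/ precedes the labial consonant /v/, so it assimilates in place to [m]. /punpanvodelwiag/ → pumpamvodelwiag.
Rule 2 (final devoicing): /g/ is a voiced stop in word-final position, so it devoices to [k]. /pumpamvodelwiag/ → pumpamvodelwiak.

pumpamvodelwiak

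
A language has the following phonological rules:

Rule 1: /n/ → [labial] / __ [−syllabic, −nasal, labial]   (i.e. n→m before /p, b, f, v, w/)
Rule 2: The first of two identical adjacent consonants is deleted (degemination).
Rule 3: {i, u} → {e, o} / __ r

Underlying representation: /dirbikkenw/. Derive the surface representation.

Rule 1 (nasal place assimilation): /n/ precedes the labial consonant /w/, so it assimilates in place to [m]. /dirbikkenw/ → dirbikkemw.
Rule 2 (degemination): /kk/ is a geminate; the first /k/ deletes. /dirbikkemw/ → dirbikemw.
Rule 3 (pre-rhotic lowering): /i/ is a high vowel immediately before /r/, so it lowers to [e]. /dirbikemw/ → derbikemw.

derbikemw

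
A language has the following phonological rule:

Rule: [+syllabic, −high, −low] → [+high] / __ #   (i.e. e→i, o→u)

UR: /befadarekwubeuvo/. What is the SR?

Scanning /befadarekwubeuvo/: /e/ at position 2 is not in the conditioning environment; /e/ at position 8 is not in the conditioning environment; /e/ at position 13 is not in the conditioning environment; /o/ is a mid vowel in word-final position, so it raises to [u].
Result: [befadarekwubeuvu].

befadarekwubeuvu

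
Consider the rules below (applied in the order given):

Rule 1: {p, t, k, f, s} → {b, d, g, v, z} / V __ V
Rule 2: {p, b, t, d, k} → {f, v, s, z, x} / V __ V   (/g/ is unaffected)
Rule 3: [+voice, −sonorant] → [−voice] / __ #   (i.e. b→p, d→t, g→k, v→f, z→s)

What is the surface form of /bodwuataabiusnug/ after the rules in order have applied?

Rule 1 (intervocalic voicing): /t/ is a voiceless obstruent between vowels /a/ and /a/, so it voices to [d]. /bodwuataabiusnug/ → bodwuadaabiusnug.
Rule 2 (intervocalic spirantization): /d/ is a stop between vowels /a/ and /a/, so it spirantizes to the fricative [z]. /b/ is a stop between vowels /a/ and /i/, so it spirantizes to the fricative [v]. /bodwuadaabiusnug/ → bodwuazaaviusnug.
Rule 3 (final devoicing): /g/ is a voiced obstruent in word-final position, so it devoices to [k]. /bodwuazaaviusnug/ → bodwuazaaviusnuk.

bodwuazaaviusnuk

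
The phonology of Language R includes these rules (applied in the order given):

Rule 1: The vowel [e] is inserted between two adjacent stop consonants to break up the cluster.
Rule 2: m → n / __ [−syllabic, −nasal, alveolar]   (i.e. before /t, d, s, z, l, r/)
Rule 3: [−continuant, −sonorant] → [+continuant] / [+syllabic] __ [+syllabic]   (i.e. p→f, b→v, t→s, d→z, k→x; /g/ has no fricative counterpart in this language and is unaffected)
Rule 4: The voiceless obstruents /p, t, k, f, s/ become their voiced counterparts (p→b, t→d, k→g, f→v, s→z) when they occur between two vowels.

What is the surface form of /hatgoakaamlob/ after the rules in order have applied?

hazegoaxaanlob

Rule 1 (stop-cluster e-epenthesis): /t/ and /g/ form a stop–stop cluster, so [e] is inserted between them. /hatgoakaamlob/ → hategoakaamlob.
Rule 2 (nasal place assimilation): /m/ precedes the alveolar consonant /l/, so it assimilates in place to [n]. /hategoakaamlob/ → hategoakaanlob.
Rule 3 (intervocalic spirantization): /t/ is a stop between vowels /a/ and /e/, so it spirantizes to the fricative [s]. /k/ is a stop between vowels /a/ and /a/, so it spirantizes to the fricative [x]. /hategoakaanlob/ → hasegoaxaanlob.
Rule 4 (intervocalic voicing): /s/ is a voiceless obstruent between vowels /a/ and /e/, so it voices to [z]. /hasegoaxaanlob/ → hazegoaxaanlob.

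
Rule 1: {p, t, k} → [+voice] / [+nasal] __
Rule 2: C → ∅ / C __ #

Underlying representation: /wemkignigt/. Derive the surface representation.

wemgignig

Rule 1 (post-nasal voicing): /k/ is a voiceless stop immediately after the nasal /m/, so it voices to [g]. /wemkignigt/ → wemgignigt.
Rule 2 (final cluster simplification): /t/ is the second consonant of a word-final cluster /gt/, so it deletes. /wemgignigt/ → wemgignig.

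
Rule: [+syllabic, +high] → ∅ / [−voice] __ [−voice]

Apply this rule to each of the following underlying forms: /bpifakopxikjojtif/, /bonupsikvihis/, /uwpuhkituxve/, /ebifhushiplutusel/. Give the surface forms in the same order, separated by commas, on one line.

bpfakopxkjojtf, bonupskvihs, uwphktxve, ebifhshplutsel

/bpifakopxikjojtif/: /i/ is a high vowel flanked by voiceless consonants /p/ and /f/, so it deletes. /i/ is a high vowel flanked by voiceless consonants /x/ and /k/, so it deletes. /i/ is a high vowel flanked by voiceless consonants /t/ and /f/, so it deletes. → [bpfakopxkjojtf].
/bonupsikvihis/: /i/ is a high vowel flanked by voiceless consonants /s/ and /k/, so it deletes. /i/ is a high vowel flanked by voiceless consonants /h/ and /s/, so it deletes. → [bonupskvihs].
/uwpuhkituxve/: /u/ is a high vowel flanked by voiceless consonants /p/ and /h/, so it deletes. /i/ is a high vowel flanked by voiceless consonants /k/ and /t/, so it deletes. /u/ is a high vowel flanked by voiceless consonants /t/ and /x/, so it deletes. → [uwphktxve].
/ebifhushiplutusel/: /u/ is a high vowel flanked by voiceless consonants /h/ and /s/, so it deletes. /i/ is a high vowel flanked by voiceless consonants /h/ and /p/, so it deletes. /u/ is a high vowel flanked by voiceless consonants /t/ and /s/, so it deletes. → [ebifhshplutsel].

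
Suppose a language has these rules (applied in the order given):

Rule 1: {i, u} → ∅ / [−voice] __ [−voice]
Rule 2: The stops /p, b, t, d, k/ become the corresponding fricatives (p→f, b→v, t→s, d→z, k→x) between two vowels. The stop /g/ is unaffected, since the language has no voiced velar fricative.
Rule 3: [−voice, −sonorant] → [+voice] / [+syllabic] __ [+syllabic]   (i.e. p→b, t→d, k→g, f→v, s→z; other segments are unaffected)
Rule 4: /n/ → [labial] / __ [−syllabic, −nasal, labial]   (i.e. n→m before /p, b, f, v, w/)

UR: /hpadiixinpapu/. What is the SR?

Rule 1 (high vowel syncope): no segment meets the environment; /hpadiixinpapu/ is unchanged.
Rule 2 (intervocalic spirantization): /d/ is a stop between vowels /a/ and /i/, so it spirantizes to the fricative [z]. /p/ is a stop between vowels /a/ and /u/, so it spirantizes to the fricative [f]. /hpadiixinpapu/ → hpaziixinpafu.
Rule 3 (intervocalic voicing): /f/ is a voiceless obstruent between vowels /a/ and /u/, so it voices to [v]. /hpaziixinpafu/ → hpaziixinpavu.
Rule 4 (nasal place assimilation): /n/ precedes the labial consonant /p/, so it assimilates in place to [m]. /hpaziixinpavu/ → hpaziiximpavu.

hpaziiximpavu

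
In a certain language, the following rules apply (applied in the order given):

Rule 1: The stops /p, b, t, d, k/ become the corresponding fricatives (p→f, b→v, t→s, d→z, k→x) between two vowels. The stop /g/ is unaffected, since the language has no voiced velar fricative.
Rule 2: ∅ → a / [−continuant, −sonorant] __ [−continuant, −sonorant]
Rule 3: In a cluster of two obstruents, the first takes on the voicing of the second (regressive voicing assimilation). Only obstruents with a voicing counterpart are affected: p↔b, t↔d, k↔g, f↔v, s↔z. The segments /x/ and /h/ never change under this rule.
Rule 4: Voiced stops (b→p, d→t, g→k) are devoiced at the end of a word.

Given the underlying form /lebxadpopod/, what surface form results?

Rule 1 (intervocalic spirantization): /p/ is a stop between vowels /o/ and /o/, so it spirantizes to the fricative [f]. /lebxadpopod/ → lebxadpofod.
Rule 2 (stop-cluster a-epenthesis): /d/ and /p/ form a stop–stop cluster, so [a] is inserted between them. /lebxadpofod/ → lebxadapofod.
Rule 3 (regressive voicing assimilation): /b/ precedes the voiceless obstruent /x/, so it devoices to [p] by assimilation. /lebxadapofod/ → lepxadapofod.
Rule 4 (final devoicing): /d/ is a voiced stop in word-final position, so it devoices to [t]. /lepxadapofod/ → lepxadapofot.

lepxadapofot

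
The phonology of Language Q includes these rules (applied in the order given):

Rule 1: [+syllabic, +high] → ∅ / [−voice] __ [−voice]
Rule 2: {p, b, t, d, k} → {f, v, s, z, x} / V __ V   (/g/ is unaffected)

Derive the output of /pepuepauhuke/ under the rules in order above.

Rule 1 (high vowel syncope): /u/ is a high vowel flanked by voiceless consonants /h/ and /k/, so it deletes. /pepuepauhuke/ → pepuepauhke.
Rule 2 (intervocalic spirantization): /p/ is a stop between vowels /e/ and /u/, so it spirantizes to the fricative [f]. /p/ is a stop between vowels /e/ and /a/, so it spirantizes to the fricative [f]. /pepuepauhke/ → pefuefauhke.

pefuefauhke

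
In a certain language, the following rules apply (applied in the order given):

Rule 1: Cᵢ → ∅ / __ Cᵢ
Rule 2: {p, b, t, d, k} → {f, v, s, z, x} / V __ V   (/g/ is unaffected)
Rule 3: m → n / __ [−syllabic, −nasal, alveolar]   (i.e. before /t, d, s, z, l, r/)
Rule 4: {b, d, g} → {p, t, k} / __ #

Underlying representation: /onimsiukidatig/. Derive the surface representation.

Rule 1 (degemination): no segment meets the environment; /onimsiukidatig/ is unchanged.
Rule 2 (intervocalic spirantization): /k/ is a stop between vowels /u/ and /i/, so it spirantizes to the fricative [x]. /d/ is a stop between vowels /i/ and /a/, so it spirantizes to the fricative [z]. /t/ is a stop between vowels /a/ and /i/, so it spirantizes to the fricative [s]. /onimsiukidatig/ → onimsiuxizasig.
Rule 3 (nasal place assimilation): /m/ precedes the alveolar consonant /s/, so it assimilates in place to [n]. /onimsiuxizasig/ → oninsiuxizasig.
Rule 4 (final devoicing): /g/ is a voiced stop in word-final position, so it devoices to [k]. /oninsiuxizasig/ → oninsiuxizasik.

oninsiuxizasik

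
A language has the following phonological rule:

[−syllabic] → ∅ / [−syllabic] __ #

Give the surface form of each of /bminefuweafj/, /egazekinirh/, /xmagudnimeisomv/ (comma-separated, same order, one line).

bminefuweaf, egazekinir, xmagudnimeisom

/bminefuweafj/: /j/ is the second consonant of a word-final cluster /fj/, so it deletes. → [bminefuweaf].
/egazekinirh/: /h/ is the second consonant of a word-final cluster /rh/, so it deletes. → [egazekinir].
/xmagudnimeisomv/: /v/ is the second consonant of a word-final cluster /mv/, so it deletes. → [xmagudnimeisom].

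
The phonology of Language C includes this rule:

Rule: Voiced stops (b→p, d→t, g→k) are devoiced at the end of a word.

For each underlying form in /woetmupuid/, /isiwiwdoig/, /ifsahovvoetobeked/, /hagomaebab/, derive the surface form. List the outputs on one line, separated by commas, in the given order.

/woetmupuid/: /d/ is a voiced stop in word-final position, so it devoices to [t]. → [woetmupuit].
/isiwiwdoig/: /g/ is a voiced stop in word-final position, so it devoices to [k]. → [isiwiwdoik].
/ifsahovvoetobeked/: /d/ is a voiced stop in word-final position, so it devoices to [t]. → [ifsahovvoetobeket].
/hagomaebab/: /b/ is a voiced stop in word-final position, so it devoices to [p]. → [hagomaebap].

woetmupuit, isiwiwdoik, ifsahovvoetobeket, hagomaebap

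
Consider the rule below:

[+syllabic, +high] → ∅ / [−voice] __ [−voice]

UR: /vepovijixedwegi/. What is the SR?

No segment of /vepovijixedwegi/ meets the structural description of the rule, so the form surfaces unchanged.

vepovijixedwegi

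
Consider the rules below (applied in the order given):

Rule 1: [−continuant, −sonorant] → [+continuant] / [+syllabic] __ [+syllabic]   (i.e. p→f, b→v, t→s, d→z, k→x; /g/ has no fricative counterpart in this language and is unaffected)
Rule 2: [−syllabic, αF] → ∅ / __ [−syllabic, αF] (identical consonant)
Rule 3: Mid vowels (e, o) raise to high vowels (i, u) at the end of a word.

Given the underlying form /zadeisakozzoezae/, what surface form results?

Rule 1 (intervocalic spirantization): /d/ is a stop between vowels /a/ and /e/, so it spirantizes to the fricative [z]. /k/ is a stop between vowels /a/ and /o/, so it spirantizes to the fricative [x]. /zadeisakozzoezae/ → zazeisaxozzoezae.
Rule 2 (degemination): /zz/ is a geminate; the first /z/ deletes. /zazeisaxozzoezae/ → zazeisaxozoezae.
Rule 3 (final vowel raising): /e/ is a mid vowel in word-final position, so it raises to [i]. /zazeisaxozoezae/ → zazeisaxozoezai.

zazeisaxozoezai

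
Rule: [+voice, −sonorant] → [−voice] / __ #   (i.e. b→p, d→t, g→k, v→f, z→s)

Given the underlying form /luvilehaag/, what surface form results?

/g/ is a voiced obstruent in word-final position, so it devoices to [k].
The other instance of /v/ does not occur in the required environment and remains unchanged.
Surface form: [luvilehaak].

luvilehaak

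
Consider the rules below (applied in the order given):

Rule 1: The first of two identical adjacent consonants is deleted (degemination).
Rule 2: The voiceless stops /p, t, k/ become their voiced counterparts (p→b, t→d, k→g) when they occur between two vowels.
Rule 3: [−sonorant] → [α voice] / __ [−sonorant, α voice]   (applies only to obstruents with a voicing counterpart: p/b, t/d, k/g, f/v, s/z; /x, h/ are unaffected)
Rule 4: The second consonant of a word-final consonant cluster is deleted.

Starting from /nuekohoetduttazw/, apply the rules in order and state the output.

Rule 1 (degemination): /tt/ is a geminate; the first /t/ deletes. /nuekohoetduttazw/ → nuekohoetdutazw.
Rule 2 (intervocalic voicing): /k/ is a voiceless stop between vowels /e/ and /o/, so it voices to [g]. /t/ is a voiceless stop between vowels /u/ and /a/, so it voices to [d]. /nuekohoetdutazw/ → nuegohoetdudazw.
Rule 3 (regressive voicing assimilation): /t/ precedes the voiced obstruent /d/, so it voices to [d] by assimilation. /nuegohoetdudazw/ → nuegohoeddudazw.
Rule 4 (final cluster simplification): /w/ is the second consonant of a word-final cluster /zw/, so it deletes. /nuegohoeddudazw/ → nuegohoeddudaz.

nuegohoeddudaz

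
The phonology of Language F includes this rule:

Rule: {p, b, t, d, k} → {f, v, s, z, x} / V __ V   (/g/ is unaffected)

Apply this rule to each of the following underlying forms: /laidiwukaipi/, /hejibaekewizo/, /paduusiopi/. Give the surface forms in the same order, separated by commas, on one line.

/laidiwukaipi/: /d/ is a stop between vowels /i/ and /i/, so it spirantizes to the fricative [z]. /k/ is a stop between vowels /u/ and /a/, so it spirantizes to the fricative [x]. /p/ is a stop between vowels /i/ and /i/, so it spirantizes to the fricative [f]. → [laiziwuxaifi].
/hejibaekewizo/: /b/ is a stop between vowels /i/ and /a/, so it spirantizes to the fricative [v]. /k/ is a stop between vowels /e/ and /e/, so it spirantizes to the fricative [x]. → [hejivaexewizo].
/paduusiopi/: /d/ is a stop between vowels /a/ and /u/, so it spirantizes to the fricative [z]. /p/ is a stop between vowels /o/ and /i/, so it spirantizes to the fricative [f]. → [pazuusiofi].

laiziwuxaifi, hejivaexewizo, pazuusiofi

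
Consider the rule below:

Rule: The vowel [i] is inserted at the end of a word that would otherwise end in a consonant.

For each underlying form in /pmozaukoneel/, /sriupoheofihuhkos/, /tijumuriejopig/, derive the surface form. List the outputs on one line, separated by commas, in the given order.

pmozaukoneeli, sriupoheofihuhkosi, tijumuriejopigi

/pmozaukoneel/: the form ends in the consonant /l/, so [i] is inserted word-finally. → [pmozaukoneeli].
/sriupoheofihuhkos/: the form ends in the consonant /s/, so [i] is inserted word-finally. → [sriupoheofihuhkosi].
/tijumuriejopig/: the form ends in the consonant /g/, so [i] is inserted word-finally. → [tijumuriejopigi].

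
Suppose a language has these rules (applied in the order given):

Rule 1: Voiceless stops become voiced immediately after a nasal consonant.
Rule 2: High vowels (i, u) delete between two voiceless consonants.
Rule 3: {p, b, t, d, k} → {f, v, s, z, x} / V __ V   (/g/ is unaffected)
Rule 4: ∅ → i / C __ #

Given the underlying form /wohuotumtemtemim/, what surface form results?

Rule 1 (post-nasal voicing): /t/ is a voiceless stop immediately after the nasal /m/, so it voices to [d]. /t/ is a voiceless stop immediately after the nasal /m/, so it voices to [d]. /wohuotumtemtemim/ → wohuotumdemdemim.
Rule 2 (high vowel syncope): no segment meets the environment; /wohuotumdemdemim/ is unchanged.
Rule 3 (intervocalic spirantization): /t/ is a stop between vowels /o/ and /u/, so it spirantizes to the fricative [s]. /wohuotumdemdemim/ → wohuosumdemdemim.
Rule 4 (final i-epenthesis): the form ends in the consonant /m/, so [i] is inserted word-finally. /wohuosumdemdemim/ → wohuosumdemdemimi.

wohuosumdemdemimi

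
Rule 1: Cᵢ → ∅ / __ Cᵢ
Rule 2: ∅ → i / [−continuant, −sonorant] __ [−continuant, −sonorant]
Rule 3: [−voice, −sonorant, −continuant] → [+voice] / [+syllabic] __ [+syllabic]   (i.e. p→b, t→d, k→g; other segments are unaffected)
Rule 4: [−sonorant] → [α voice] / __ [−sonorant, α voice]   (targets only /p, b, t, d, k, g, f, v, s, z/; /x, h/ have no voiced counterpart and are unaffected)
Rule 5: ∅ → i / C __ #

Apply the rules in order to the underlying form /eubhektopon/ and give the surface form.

euphegidoboni

Rule 1 (degemination): no segment meets the environment; /eubhektopon/ is unchanged.
Rule 2 (stop-cluster i-epenthesis): /k/ and /t/ form a stop–stop cluster, so [i] is inserted between them. /eubhektopon/ → eubhekitopon.
Rule 3 (intervocalic voicing): /k/ is a voiceless stop between vowels /e/ and /i/, so it voices to [g]. /t/ is a voiceless stop between vowels /i/ and /o/, so it voices to [d]. /p/ is a voiceless stop between vowels /o/ and /o/, so it voices to [b]. /eubhekitopon/ → eubhegidobon.
Rule 4 (regressive voicing assimilation): /b/ precedes the voiceless obstruent /h/, so it devoices to [p] by assimilation. /eubhegidobon/ → euphegidobon.
Rule 5 (final i-epenthesis): the form ends in the consonant /n/, so [i] is inserted word-finally. /euphegidobon/ → euphegidoboni.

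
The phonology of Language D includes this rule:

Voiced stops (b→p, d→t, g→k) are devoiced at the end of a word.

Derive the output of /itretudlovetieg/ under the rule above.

itretudlovetiek

Scanning /itretudlovetieg/: /d/ at position 7 is not in the conditioning environment; /g/ is a voiced stop in word-final position, so it devoices to [k].
Result: [itretudlovetiek].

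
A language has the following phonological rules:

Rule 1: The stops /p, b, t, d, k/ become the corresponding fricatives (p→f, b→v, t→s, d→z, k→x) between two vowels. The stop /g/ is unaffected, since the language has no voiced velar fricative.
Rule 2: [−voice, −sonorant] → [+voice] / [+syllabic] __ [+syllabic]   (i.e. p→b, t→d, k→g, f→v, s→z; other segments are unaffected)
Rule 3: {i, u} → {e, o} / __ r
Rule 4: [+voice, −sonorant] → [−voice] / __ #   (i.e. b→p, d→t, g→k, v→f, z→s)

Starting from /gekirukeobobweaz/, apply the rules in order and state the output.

gexeruxeovobweas

Rule 1 (intervocalic spirantization): /k/ is a stop between vowels /e/ and /i/, so it spirantizes to the fricative [x]. /k/ is a stop between vowels /u/ and /e/, so it spirantizes to the fricative [x]. /b/ is a stop between vowels /o/ and /o/, so it spirantizes to the fricative [v]. /gekirukeobobweaz/ → gexiruxeovobweaz.
Rule 2 (intervocalic voicing): no segment meets the environment; /gexiruxeovobweaz/ is unchanged.
Rule 3 (pre-rhotic lowering): /i/ is a high vowel immediately before /r/, so it lowers to [e]. /gexiruxeovobweaz/ → gexeruxeovobweaz.
Rule 4 (final devoicing): /z/ is a voiced obstruent in word-final position, so it devoices to [s]. /gexeruxeovobweaz/ → gexeruxeovobweas.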